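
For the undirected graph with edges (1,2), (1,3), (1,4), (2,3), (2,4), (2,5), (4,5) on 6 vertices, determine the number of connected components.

Step 1: Build adjacency list from edges:
  1: 2, 3, 4
  2: 1, 3, 4, 5
  3: 1, 2
  4: 1, 2, 5
  5: 2, 4
  6: (none)

Step 2: Run BFS/DFS from vertex 1:
  Visited: {1, 2, 3, 4, 5}
  Reached 5 of 6 vertices

Step 3: Only 5 of 6 vertices reached. Graph is disconnected.
Connected components: {1, 2, 3, 4, 5}, {6}
Number of connected components: 2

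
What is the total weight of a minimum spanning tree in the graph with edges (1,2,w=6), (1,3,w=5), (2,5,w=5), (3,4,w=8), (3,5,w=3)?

Apply Kruskal's algorithm (sort edges by weight, add if no cycle):

Sorted edges by weight:
  (3,5) w=3
  (1,3) w=5
  (2,5) w=5
  (1,2) w=6
  (3,4) w=8

Add edge (3,5) w=3 -- no cycle. Running total: 3
Add edge (1,3) w=5 -- no cycle. Running total: 8
Add edge (2,5) w=5 -- no cycle. Running total: 13
Skip edge (1,2) w=6 -- would create cycle
Add edge (3,4) w=8 -- no cycle. Running total: 21

MST edges: (3,5,w=3), (1,3,w=5), (2,5,w=5), (3,4,w=8)
Total MST weight: 3 + 5 + 5 + 8 = 21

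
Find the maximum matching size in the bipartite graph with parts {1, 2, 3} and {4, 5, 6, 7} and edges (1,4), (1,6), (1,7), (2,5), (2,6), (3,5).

Step 1: List the neighbors of each left vertex:
  1: 4, 6, 7
  2: 5, 6
  3: 5

Step 2: Greedily match left vertices, then look for augmenting paths:
  Match 1 -- 4
  Match 2 -- 6
  Match 3 -- 5
  No augmenting path remains.

Step 3: Verify this is maximum:
  Matching size 3 = min(|L|, |R|) = min(3, 4), which is an upper bound, so this matching is maximum.

Maximum matching: {(1,4), (2,6), (3,5)}
Size: 3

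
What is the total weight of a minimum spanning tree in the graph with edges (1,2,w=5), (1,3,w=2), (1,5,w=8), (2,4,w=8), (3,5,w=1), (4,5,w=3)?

Apply Kruskal's algorithm (sort edges by weight, add if no cycle):

Sorted edges by weight:
  (3,5) w=1
  (1,3) w=2
  (4,5) w=3
  (1,2) w=5
  (1,5) w=8
  (2,4) w=8

Add edge (3,5) w=1 -- no cycle. Running total: 1
Add edge (1,3) w=2 -- no cycle. Running total: 3
Add edge (4,5) w=3 -- no cycle. Running total: 6
Add edge (1,2) w=5 -- no cycle. Running total: 11

MST edges: (3,5,w=1), (1,3,w=2), (4,5,w=3), (1,2,w=5)
Total MST weight: 1 + 2 + 3 + 5 = 11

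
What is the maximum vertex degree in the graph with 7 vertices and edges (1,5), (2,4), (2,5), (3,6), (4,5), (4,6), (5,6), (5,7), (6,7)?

Step 1: Count edges incident to each vertex:
  deg(1) = 1 (neighbors: 5)
  deg(2) = 2 (neighbors: 4, 5)
  deg(3) = 1 (neighbors: 6)
  deg(4) = 3 (neighbors: 2, 5, 6)
  deg(5) = 5 (neighbors: 1, 2, 4, 6, 7)
  deg(6) = 4 (neighbors: 3, 4, 5, 7)
  deg(7) = 2 (neighbors: 5, 6)

Step 2: Find maximum:
  max(1, 2, 1, 3, 5, 4, 2) = 5 (vertex 5)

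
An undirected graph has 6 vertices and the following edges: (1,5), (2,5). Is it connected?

Step 1: Build adjacency list from edges:
  1: 5
  2: 5
  3: (none)
  4: (none)
  5: 1, 2
  6: (none)

Step 2: Run BFS/DFS from vertex 1:
  Visited: {1, 5, 2}
  Reached 3 of 6 vertices

Step 3: Only 3 of 6 vertices reached. Graph is disconnected.
Connected components: {1, 2, 5}, {3}, {4}, {6}
Answer: No, the graph is not connected (4 components).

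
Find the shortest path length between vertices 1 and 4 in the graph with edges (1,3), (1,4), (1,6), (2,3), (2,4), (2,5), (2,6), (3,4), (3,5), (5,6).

Step 1: Build adjacency list:
  1: 3, 4, 6
  2: 3, 4, 5, 6
  3: 1, 2, 4, 5
  4: 1, 2, 3
  5: 2, 3, 6
  6: 1, 2, 5

Step 2: BFS from vertex 1 to find shortest path to 4:
  vertex 3 reached at distance 1
  vertex 4 reached at distance 1

Step 3: Shortest path: 1 -> 4
Path length: 1 edge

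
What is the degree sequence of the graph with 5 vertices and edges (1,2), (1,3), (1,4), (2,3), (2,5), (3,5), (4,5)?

Step 1: Count edges incident to each vertex:
  deg(1) = 3 (neighbors: 2, 3, 4)
  deg(2) = 3 (neighbors: 1, 3, 5)
  deg(3) = 3 (neighbors: 1, 2, 5)
  deg(4) = 2 (neighbors: 1, 5)
  deg(5) = 3 (neighbors: 2, 3, 4)

Step 2: Sort degrees in non-increasing order:
  Degrees: [3, 3, 3, 2, 3] -> sorted: [3, 3, 3, 3, 2]

Degree sequence: [3, 3, 3, 3, 2]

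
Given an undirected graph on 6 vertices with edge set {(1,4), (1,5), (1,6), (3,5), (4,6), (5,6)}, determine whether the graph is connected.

Step 1: Build adjacency list from edges:
  1: 4, 5, 6
  2: (none)
  3: 5
  4: 1, 6
  5: 1, 3, 6
  6: 1, 4, 5

Step 2: Run BFS/DFS from vertex 1:
  Visited: {1, 4, 5, 6, 3}
  Reached 5 of 6 vertices

Step 3: Only 5 of 6 vertices reached. Graph is disconnected.
Connected components: {1, 3, 4, 5, 6}, {2}
Answer: No, the graph is not connected (2 components).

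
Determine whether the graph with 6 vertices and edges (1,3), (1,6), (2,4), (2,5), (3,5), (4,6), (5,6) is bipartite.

Step 1: Attempt 2-coloring using BFS:
  Start at vertex 1, assign color 0
  Color vertex 3 with color 1 (neighbor of 1)
  Color vertex 6 with color 1 (neighbor of 1)
  Color vertex 5 with color 0 (neighbor of 3)
  Color vertex 4 with color 0 (neighbor of 6)
  Color vertex 2 with color 1 (neighbor of 5)

Step 2: 2-coloring succeeded. No conflicts found.
  Set A (color 0): {1, 4, 5}
  Set B (color 1): {2, 3, 6}

The graph is bipartite with partition {1, 4, 5}, {2, 3, 6}.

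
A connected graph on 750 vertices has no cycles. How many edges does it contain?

A tree on n vertices always has exactly n - 1 edges.
For n = 750: edges = 750 - 1 = 749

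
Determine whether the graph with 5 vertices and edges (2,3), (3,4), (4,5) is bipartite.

Step 1: Attempt 2-coloring using BFS:
  Start at vertex 1, assign color 0
  Start new component at vertex 2, assign color 0
  Color vertex 3 with color 1 (neighbor of 2)
  Color vertex 4 with color 0 (neighbor of 3)
  Color vertex 5 with color 1 (neighbor of 4)

Step 2: 2-coloring succeeded. No conflicts found.
  Set A (color 0): {1, 2, 4}
  Set B (color 1): {3, 5}

The graph is bipartite with partition {1, 2, 4}, {3, 5}.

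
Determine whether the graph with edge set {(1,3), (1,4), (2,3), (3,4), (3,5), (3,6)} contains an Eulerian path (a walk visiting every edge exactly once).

Step 1: Find the degree of each vertex:
  deg(1) = 2
  deg(2) = 1
  deg(3) = 5
  deg(4) = 2
  deg(5) = 1
  deg(6) = 1

Step 2: Count vertices with odd degree:
  Odd-degree vertices: 2, 3, 5, 6 (4 total)

Step 3: Apply Euler's theorem:
  - Eulerian circuit exists iff graph is connected and all vertices have even degree
  - Eulerian path exists iff graph is connected and has 0 or 2 odd-degree vertices

Graph has 4 odd-degree vertices (need 0 or 2).
Neither Eulerian path nor Eulerian circuit exists.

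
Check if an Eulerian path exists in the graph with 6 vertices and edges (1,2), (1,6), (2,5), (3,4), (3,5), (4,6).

Step 1: Find the degree of each vertex:
  deg(1) = 2
  deg(2) = 2
  deg(3) = 2
  deg(4) = 2
  deg(5) = 2
  deg(6) = 2

Step 2: Count vertices with odd degree:
  All vertices have even degree (0 odd-degree vertices)

Step 3: Apply Euler's theorem:
  - Eulerian circuit exists iff graph is connected and all vertices have even degree
  - Eulerian path exists iff graph is connected and has 0 or 2 odd-degree vertices

Graph is connected with 0 odd-degree vertices.
Both Eulerian circuit and Eulerian path exist.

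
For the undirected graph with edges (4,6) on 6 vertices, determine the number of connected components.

Step 1: Build adjacency list from edges:
  1: (none)
  2: (none)
  3: (none)
  4: 6
  5: (none)
  6: 4

Step 2: Run BFS/DFS from vertex 1:
  Visited: {1}
  Reached 1 of 6 vertices

Step 3: Only 1 of 6 vertices reached. Graph is disconnected.
Connected components: {1}, {2}, {3}, {4, 6}, {5}
Number of connected components: 5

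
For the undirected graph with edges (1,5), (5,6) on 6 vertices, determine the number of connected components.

Step 1: Build adjacency list from edges:
  1: 5
  2: (none)
  3: (none)
  4: (none)
  5: 1, 6
  6: 5

Step 2: Run BFS/DFS from vertex 1:
  Visited: {1, 5, 6}
  Reached 3 of 6 vertices

Step 3: Only 3 of 6 vertices reached. Graph is disconnected.
Connected components: {1, 5, 6}, {2}, {3}, {4}
Number of connected components: 4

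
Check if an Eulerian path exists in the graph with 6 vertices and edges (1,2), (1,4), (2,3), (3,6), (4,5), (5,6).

Step 1: Find the degree of each vertex:
  deg(1) = 2
  deg(2) = 2
  deg(3) = 2
  deg(4) = 2
  deg(5) = 2
  deg(6) = 2

Step 2: Count vertices with odd degree:
  All vertices have even degree (0 odd-degree vertices)

Step 3: Apply Euler's theorem:
  - Eulerian circuit exists iff graph is connected and all vertices have even degree
  - Eulerian path exists iff graph is connected and has 0 or 2 odd-degree vertices

Graph is connected with 0 odd-degree vertices.
Both Eulerian circuit and Eulerian path exist.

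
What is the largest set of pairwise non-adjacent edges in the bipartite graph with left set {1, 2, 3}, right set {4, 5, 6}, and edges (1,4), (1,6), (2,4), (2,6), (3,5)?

Step 1: List the neighbors of each left vertex:
  1: 4, 6
  2: 4, 6
  3: 5

Step 2: Greedily match left vertices, then look for augmenting paths:
  Match 1 -- 4
  Match 2 -- 6
  Match 3 -- 5
  No augmenting path remains.

Step 3: Verify this is maximum:
  Matching size 3 = min(|L|, |R|) = min(3, 3), which is an upper bound, so this matching is maximum.

Maximum matching: {(1,4), (2,6), (3,5)}
Size: 3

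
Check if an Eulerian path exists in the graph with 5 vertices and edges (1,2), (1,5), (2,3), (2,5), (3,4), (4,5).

Step 1: Find the degree of each vertex:
  deg(1) = 2
  deg(2) = 3
  deg(3) = 2
  deg(4) = 2
  deg(5) = 3

Step 2: Count vertices with odd degree:
  Odd-degree vertices: 2, 5 (2 total)

Step 3: Apply Euler's theorem:
  - Eulerian circuit exists iff graph is connected and all vertices have even degree
  - Eulerian path exists iff graph is connected and has 0 or 2 odd-degree vertices

Graph is connected with exactly 2 odd-degree vertices (2, 5).
Eulerian path exists (starting and ending at the odd-degree vertices), but no Eulerian circuit.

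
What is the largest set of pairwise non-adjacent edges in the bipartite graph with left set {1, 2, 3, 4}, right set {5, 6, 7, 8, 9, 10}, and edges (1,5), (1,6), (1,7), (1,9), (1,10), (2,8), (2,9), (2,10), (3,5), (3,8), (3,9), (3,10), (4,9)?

Step 1: List the neighbors of each left vertex:
  1: 5, 6, 7, 9, 10
  2: 8, 9, 10
  3: 5, 8, 9, 10
  4: 9

Step 2: Greedily match left vertices, then look for augmenting paths:
  Match 1 -- 5
  Match 2 -- 8
  Match 3 -- 10
  Match 4 -- 9
  No augmenting path remains.

Step 3: Verify this is maximum:
  Matching size 4 = min(|L|, |R|) = min(4, 6), which is an upper bound, so this matching is maximum.

Maximum matching: {(1,5), (2,8), (3,10), (4,9)}
Size: 4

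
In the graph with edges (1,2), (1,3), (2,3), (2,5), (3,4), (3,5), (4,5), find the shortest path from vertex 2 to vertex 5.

Step 1: Build adjacency list:
  1: 2, 3
  2: 1, 3, 5
  3: 1, 2, 4, 5
  4: 3, 5
  5: 2, 3, 4

Step 2: BFS from vertex 2 to find shortest path to 5:
  vertex 1 reached at distance 1
  vertex 3 reached at distance 1
  vertex 5 reached at distance 1

Step 3: Shortest path: 2 -> 5
Path length: 1 edge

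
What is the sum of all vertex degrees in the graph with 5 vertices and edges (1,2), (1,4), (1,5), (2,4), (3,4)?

Step 1: Count edges incident to each vertex:
  deg(1) = 3 (neighbors: 2, 4, 5)
  deg(2) = 2 (neighbors: 1, 4)
  deg(3) = 1 (neighbors: 4)
  deg(4) = 3 (neighbors: 1, 2, 3)
  deg(5) = 1 (neighbors: 1)

Step 2: Sum all degrees:
  3 + 2 + 1 + 3 + 1 = 10

Verification: sum of degrees = 2 * |E| = 2 * 5 = 10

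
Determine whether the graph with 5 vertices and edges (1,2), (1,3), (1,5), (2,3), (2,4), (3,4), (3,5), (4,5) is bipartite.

Step 1: Attempt 2-coloring using BFS:
  Start at vertex 1, assign color 0
  Color vertex 2 with color 1 (neighbor of 1)
  Color vertex 3 with color 1 (neighbor of 1)
  Color vertex 5 with color 1 (neighbor of 1)

Step 2: Conflict found! Vertices 2 and 3 are adjacent but have the same color.
This means the graph contains an odd cycle.

The graph is NOT bipartite.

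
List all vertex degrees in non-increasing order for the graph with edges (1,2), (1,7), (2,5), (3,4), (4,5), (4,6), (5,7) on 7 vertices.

Step 1: Count edges incident to each vertex:
  deg(1) = 2 (neighbors: 2, 7)
  deg(2) = 2 (neighbors: 1, 5)
  deg(3) = 1 (neighbors: 4)
  deg(4) = 3 (neighbors: 3, 5, 6)
  deg(5) = 3 (neighbors: 2, 4, 7)
  deg(6) = 1 (neighbors: 4)
  deg(7) = 2 (neighbors: 1, 5)

Step 2: Sort degrees in non-increasing order:
  Degrees: [2, 2, 1, 3, 3, 1, 2] -> sorted: [3, 3, 2, 2, 2, 1, 1]

Degree sequence: [3, 3, 2, 2, 2, 1, 1]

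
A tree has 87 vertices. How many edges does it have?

A tree on n vertices always has exactly n - 1 edges.
For n = 87: edges = 87 - 1 = 86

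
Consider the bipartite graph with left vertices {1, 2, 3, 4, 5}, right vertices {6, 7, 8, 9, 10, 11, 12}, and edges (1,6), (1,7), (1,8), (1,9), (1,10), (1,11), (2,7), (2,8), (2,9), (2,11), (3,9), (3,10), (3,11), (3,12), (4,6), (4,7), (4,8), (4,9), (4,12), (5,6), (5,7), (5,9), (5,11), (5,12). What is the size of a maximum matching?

Step 1: List the neighbors of each left vertex:
  1: 6, 7, 8, 9, 10, 11
  2: 7, 8, 9, 11
  3: 9, 10, 11, 12
  4: 6, 7, 8, 9, 12
  5: 6, 7, 9, 11, 12

Step 2: Greedily match left vertices, then look for augmenting paths:
  Match 1 -- 6
  Match 2 -- 7
  Match 3 -- 9
  Match 4 -- 8
  Match 5 -- 11
  No augmenting path remains.

Step 3: Verify this is maximum:
  Matching size 5 = min(|L|, |R|) = min(5, 7), which is an upper bound, so this matching is maximum.

Maximum matching: {(1,6), (2,7), (3,9), (4,8), (5,11)}
Size: 5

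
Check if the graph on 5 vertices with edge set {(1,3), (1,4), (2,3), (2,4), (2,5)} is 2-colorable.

Step 1: Attempt 2-coloring using BFS:
  Start at vertex 1, assign color 0
  Color vertex 3 with color 1 (neighbor of 1)
  Color vertex 4 with color 1 (neighbor of 1)
  Color vertex 2 with color 0 (neighbor of 3)
  Color vertex 5 with color 1 (neighbor of 2)

Step 2: 2-coloring succeeded. No conflicts found.
  Set A (color 0): {1, 2}
  Set B (color 1): {3, 4, 5}

The graph is bipartite with partition {1, 2}, {3, 4, 5}.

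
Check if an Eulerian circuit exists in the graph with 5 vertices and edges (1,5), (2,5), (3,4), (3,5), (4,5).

Step 1: Find the degree of each vertex:
  deg(1) = 1
  deg(2) = 1
  deg(3) = 2
  deg(4) = 2
  deg(5) = 4

Step 2: Count vertices with odd degree:
  Odd-degree vertices: 1, 2 (2 total)

Step 3: Apply Euler's theorem:
  - Eulerian circuit exists iff graph is connected and all vertices have even degree
  - Eulerian path exists iff graph is connected and has 0 or 2 odd-degree vertices

Graph is connected with exactly 2 odd-degree vertices (1, 2).
Eulerian path exists (starting and ending at the odd-degree vertices), but no Eulerian circuit.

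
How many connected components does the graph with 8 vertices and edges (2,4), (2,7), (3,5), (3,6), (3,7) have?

Step 1: Build adjacency list from edges:
  1: (none)
  2: 4, 7
  3: 5, 6, 7
  4: 2
  5: 3
  6: 3
  7: 2, 3
  8: (none)

Step 2: Run BFS/DFS from vertex 1:
  Visited: {1}
  Reached 1 of 8 vertices

Step 3: Only 1 of 8 vertices reached. Graph is disconnected.
Connected components: {1}, {2, 3, 4, 5, 6, 7}, {8}
Number of connected components: 3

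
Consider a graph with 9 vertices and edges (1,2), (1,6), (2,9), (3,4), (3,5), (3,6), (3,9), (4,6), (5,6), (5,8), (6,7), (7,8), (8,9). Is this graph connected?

Step 1: Build adjacency list from edges:
  1: 2, 6
  2: 1, 9
  3: 4, 5, 6, 9
  4: 3, 6
  5: 3, 6, 8
  6: 1, 3, 4, 5, 7
  7: 6, 8
  8: 5, 7, 9
  9: 2, 3, 8

Step 2: Run BFS/DFS from vertex 1:
  Visited: {1, 2, 6, 9, 3, 4, 5, 7, 8}
  Reached 9 of 9 vertices

Step 3: All 9 vertices reached from vertex 1, so the graph is connected.
Answer: Yes, the graph is connected.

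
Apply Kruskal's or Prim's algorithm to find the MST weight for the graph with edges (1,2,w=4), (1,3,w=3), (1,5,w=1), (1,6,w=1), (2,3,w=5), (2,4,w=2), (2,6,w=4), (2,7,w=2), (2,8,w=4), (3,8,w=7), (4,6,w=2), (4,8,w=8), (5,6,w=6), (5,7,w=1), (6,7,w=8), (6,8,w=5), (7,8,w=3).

Apply Kruskal's algorithm (sort edges by weight, add if no cycle):

Sorted edges by weight:
  (1,6) w=1
  (1,5) w=1
  (5,7) w=1
  (2,4) w=2
  (2,7) w=2
  (4,6) w=2
  (1,3) w=3
  (7,8) w=3
  (1,2) w=4
  (2,6) w=4
  (2,8) w=4
  (2,3) w=5
  (6,8) w=5
  (5,6) w=6
  (3,8) w=7
  (4,8) w=8
  (6,7) w=8

Add edge (1,6) w=1 -- no cycle. Running total: 1
Add edge (1,5) w=1 -- no cycle. Running total: 2
Add edge (5,7) w=1 -- no cycle. Running total: 3
Add edge (2,4) w=2 -- no cycle. Running total: 5
Add edge (2,7) w=2 -- no cycle. Running total: 7
Skip edge (4,6) w=2 -- would create cycle
Add edge (1,3) w=3 -- no cycle. Running total: 10
Add edge (7,8) w=3 -- no cycle. Running total: 13

MST edges: (1,6,w=1), (1,5,w=1), (5,7,w=1), (2,4,w=2), (2,7,w=2), (1,3,w=3), (7,8,w=3)
Total MST weight: 1 + 1 + 1 + 2 + 2 + 3 + 3 = 13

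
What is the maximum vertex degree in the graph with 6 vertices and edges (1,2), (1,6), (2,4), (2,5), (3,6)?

Step 1: Count edges incident to each vertex:
  deg(1) = 2 (neighbors: 2, 6)
  deg(2) = 3 (neighbors: 1, 4, 5)
  deg(3) = 1 (neighbors: 6)
  deg(4) = 1 (neighbors: 2)
  deg(5) = 1 (neighbors: 2)
  deg(6) = 2 (neighbors: 1, 3)

Step 2: Find maximum:
  max(2, 3, 1, 1, 1, 2) = 3 (vertex 2)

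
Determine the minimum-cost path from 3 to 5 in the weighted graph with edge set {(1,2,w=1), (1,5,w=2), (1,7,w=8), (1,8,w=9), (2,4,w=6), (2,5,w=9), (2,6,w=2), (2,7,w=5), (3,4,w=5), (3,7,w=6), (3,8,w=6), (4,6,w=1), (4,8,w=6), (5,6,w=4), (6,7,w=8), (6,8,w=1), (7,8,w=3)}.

Step 1: Build adjacency list with weights:
  1: 2(w=1), 5(w=2), 7(w=8), 8(w=9)
  2: 1(w=1), 4(w=6), 5(w=9), 6(w=2), 7(w=5)
  3: 4(w=5), 7(w=6), 8(w=6)
  4: 2(w=6), 3(w=5), 6(w=1), 8(w=6)
  5: 1(w=2), 2(w=9), 6(w=4)
  6: 2(w=2), 4(w=1), 5(w=4), 7(w=8), 8(w=1)
  7: 1(w=8), 2(w=5), 3(w=6), 6(w=8), 8(w=3)
  8: 1(w=9), 3(w=6), 4(w=6), 6(w=1), 7(w=3)

Step 2: Apply Dijkstra's algorithm from vertex 3:
  Visit vertex 3 (distance=0)
    Update dist[4] = 5
    Update dist[7] = 6
    Update dist[8] = 6
  Visit vertex 4 (distance=5)
    Update dist[2] = 11
    Update dist[6] = 6
  Visit vertex 6 (distance=6)
    Update dist[2] = 8
    Update dist[5] = 10
  Visit vertex 7 (distance=6)
    Update dist[1] = 14
  Visit vertex 8 (distance=6)
  Visit vertex 2 (distance=8)
    Update dist[1] = 9
  Visit vertex 1 (distance=9)
  Visit vertex 5 (distance=10)

Step 3: Shortest path: 3 -> 4 -> 6 -> 5
Total weight: 5 + 1 + 4 = 10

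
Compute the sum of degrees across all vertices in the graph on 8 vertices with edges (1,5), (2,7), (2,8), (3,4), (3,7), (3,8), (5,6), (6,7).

Step 1: Count edges incident to each vertex:
  deg(1) = 1 (neighbors: 5)
  deg(2) = 2 (neighbors: 7, 8)
  deg(3) = 3 (neighbors: 4, 7, 8)
  deg(4) = 1 (neighbors: 3)
  deg(5) = 2 (neighbors: 1, 6)
  deg(6) = 2 (neighbors: 5, 7)
  deg(7) = 3 (neighbors: 2, 3, 6)
  deg(8) = 2 (neighbors: 2, 3)

Step 2: Sum all degrees:
  1 + 2 + 3 + 1 + 2 + 2 + 3 + 2 = 16

Verification: sum of degrees = 2 * |E| = 2 * 8 = 16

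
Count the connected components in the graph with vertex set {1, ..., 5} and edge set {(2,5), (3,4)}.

Step 1: Build adjacency list from edges:
  1: (none)
  2: 5
  3: 4
  4: 3
  5: 2

Step 2: Run BFS/DFS from vertex 1:
  Visited: {1}
  Reached 1 of 5 vertices

Step 3: Only 1 of 5 vertices reached. Graph is disconnected.
Connected components: {1}, {2, 5}, {3, 4}
Number of connected components: 3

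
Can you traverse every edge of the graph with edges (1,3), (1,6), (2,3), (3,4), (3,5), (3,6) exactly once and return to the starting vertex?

Step 1: Find the degree of each vertex:
  deg(1) = 2
  deg(2) = 1
  deg(3) = 5
  deg(4) = 1
  deg(5) = 1
  deg(6) = 2

Step 2: Count vertices with odd degree:
  Odd-degree vertices: 2, 3, 4, 5 (4 total)

Step 3: Apply Euler's theorem:
  - Eulerian circuit exists iff graph is connected and all vertices have even degree
  - Eulerian path exists iff graph is connected and has 0 or 2 odd-degree vertices

Graph has 4 odd-degree vertices (need 0 or 2).
Neither Eulerian path nor Eulerian circuit exists.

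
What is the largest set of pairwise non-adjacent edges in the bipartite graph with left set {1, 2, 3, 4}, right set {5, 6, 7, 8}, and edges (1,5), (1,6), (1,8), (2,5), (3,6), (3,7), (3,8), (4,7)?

Step 1: List the neighbors of each left vertex:
  1: 5, 6, 8
  2: 5
  3: 6, 7, 8
  4: 7

Step 2: Greedily match left vertices, then look for augmenting paths:
  Match 1 -- 8
  Match 2 -- 5
  Match 3 -- 6
  Match 4 -- 7
  No augmenting path remains.

Step 3: Verify this is maximum:
  Matching size 4 = min(|L|, |R|) = min(4, 4), which is an upper bound, so this matching is maximum.

Maximum matching: {(1,8), (2,5), (3,6), (4,7)}
Size: 4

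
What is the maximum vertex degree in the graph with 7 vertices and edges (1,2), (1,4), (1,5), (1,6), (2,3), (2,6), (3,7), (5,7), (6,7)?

Step 1: Count edges incident to each vertex:
  deg(1) = 4 (neighbors: 2, 4, 5, 6)
  deg(2) = 3 (neighbors: 1, 3, 6)
  deg(3) = 2 (neighbors: 2, 7)
  deg(4) = 1 (neighbors: 1)
  deg(5) = 2 (neighbors: 1, 7)
  deg(6) = 3 (neighbors: 1, 2, 7)
  deg(7) = 3 (neighbors: 3, 5, 6)

Step 2: Find maximum:
  max(4, 3, 2, 1, 2, 3, 3) = 4 (vertex 1)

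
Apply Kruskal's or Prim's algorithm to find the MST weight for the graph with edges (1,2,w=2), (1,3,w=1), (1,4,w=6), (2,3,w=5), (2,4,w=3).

Apply Kruskal's algorithm (sort edges by weight, add if no cycle):

Sorted edges by weight:
  (1,3) w=1
  (1,2) w=2
  (2,4) w=3
  (2,3) w=5
  (1,4) w=6

Add edge (1,3) w=1 -- no cycle. Running total: 1
Add edge (1,2) w=2 -- no cycle. Running total: 3
Add edge (2,4) w=3 -- no cycle. Running total: 6

MST edges: (1,3,w=1), (1,2,w=2), (2,4,w=3)
Total MST weight: 1 + 2 + 3 = 6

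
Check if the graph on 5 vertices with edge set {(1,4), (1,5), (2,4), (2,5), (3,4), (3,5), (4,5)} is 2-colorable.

Step 1: Attempt 2-coloring using BFS:
  Start at vertex 1, assign color 0
  Color vertex 4 with color 1 (neighbor of 1)
  Color vertex 5 with color 1 (neighbor of 1)
  Color vertex 2 with color 0 (neighbor of 4)
  Color vertex 3 with color 0 (neighbor of 4)

Step 2: Conflict found! Vertices 4 and 5 are adjacent but have the same color.
This means the graph contains an odd cycle.

The graph is NOT bipartite.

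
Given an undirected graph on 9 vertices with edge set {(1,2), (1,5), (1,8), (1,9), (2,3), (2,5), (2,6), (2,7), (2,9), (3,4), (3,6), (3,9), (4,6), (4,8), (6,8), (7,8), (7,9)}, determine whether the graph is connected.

Step 1: Build adjacency list from edges:
  1: 2, 5, 8, 9
  2: 1, 3, 5, 6, 7, 9
  3: 2, 4, 6, 9
  4: 3, 6, 8
  5: 1, 2
  6: 2, 3, 4, 8
  7: 2, 8, 9
  8: 1, 4, 6, 7
  9: 1, 2, 3, 7

Step 2: Run BFS/DFS from vertex 1:
  Visited: {1, 2, 5, 8, 9, 3, 6, 7, 4}
  Reached 9 of 9 vertices

Step 3: All 9 vertices reached from vertex 1, so the graph is connected.
Answer: Yes, the graph is connected.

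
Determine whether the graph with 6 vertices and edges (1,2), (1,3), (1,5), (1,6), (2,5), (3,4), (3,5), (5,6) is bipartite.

Step 1: Attempt 2-coloring using BFS:
  Start at vertex 1, assign color 0
  Color vertex 2 with color 1 (neighbor of 1)
  Color vertex 3 with color 1 (neighbor of 1)
  Color vertex 5 with color 1 (neighbor of 1)
  Color vertex 6 with color 1 (neighbor of 1)

Step 2: Conflict found! Vertices 2 and 5 are adjacent but have the same color.
This means the graph contains an odd cycle.

The graph is NOT bipartite.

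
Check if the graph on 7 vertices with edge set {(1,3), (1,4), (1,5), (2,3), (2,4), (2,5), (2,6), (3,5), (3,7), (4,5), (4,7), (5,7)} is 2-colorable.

Step 1: Attempt 2-coloring using BFS:
  Start at vertex 1, assign color 0
  Color vertex 3 with color 1 (neighbor of 1)
  Color vertex 4 with color 1 (neighbor of 1)
  Color vertex 5 with color 1 (neighbor of 1)
  Color vertex 2 with color 0 (neighbor of 3)

Step 2: Conflict found! Vertices 3 and 5 are adjacent but have the same color.
This means the graph contains an odd cycle.

The graph is NOT bipartite.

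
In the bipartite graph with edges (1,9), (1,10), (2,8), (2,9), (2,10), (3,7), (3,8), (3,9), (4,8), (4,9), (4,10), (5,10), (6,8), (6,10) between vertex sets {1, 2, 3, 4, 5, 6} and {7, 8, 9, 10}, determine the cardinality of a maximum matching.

Step 1: List the neighbors of each left vertex:
  1: 9, 10
  2: 8, 9, 10
  3: 7, 8, 9
  4: 8, 9, 10
  5: 10
  6: 8, 10

Step 2: Greedily match left vertices, then look for augmenting paths:
  Match 1 -- 9
  Match 2 -- 8
  Match 3 -- 7
  Match 4 -- 10
  No augmenting path remains.

Step 3: Verify this is maximum:
  Matching size 4 = min(|L|, |R|) = min(6, 4), which is an upper bound, so this matching is maximum.

Maximum matching: {(1,9), (2,8), (3,7), (4,10)}
Size: 4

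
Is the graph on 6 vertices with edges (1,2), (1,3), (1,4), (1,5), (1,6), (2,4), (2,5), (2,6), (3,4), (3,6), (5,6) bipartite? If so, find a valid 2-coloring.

Step 1: Attempt 2-coloring using BFS:
  Start at vertex 1, assign color 0
  Color vertex 2 with color 1 (neighbor of 1)
  Color vertex 3 with color 1 (neighbor of 1)
  Color vertex 4 with color 1 (neighbor of 1)
  Color vertex 5 with color 1 (neighbor of 1)
  Color vertex 6 with color 1 (neighbor of 1)

Step 2: Conflict found! Vertices 2 and 4 are adjacent but have the same color.
This means the graph contains an odd cycle.

The graph is NOT bipartite.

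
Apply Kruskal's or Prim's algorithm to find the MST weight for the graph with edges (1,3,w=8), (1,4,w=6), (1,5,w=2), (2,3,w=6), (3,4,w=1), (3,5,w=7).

Apply Kruskal's algorithm (sort edges by weight, add if no cycle):

Sorted edges by weight:
  (3,4) w=1
  (1,5) w=2
  (1,4) w=6
  (2,3) w=6
  (3,5) w=7
  (1,3) w=8

Add edge (3,4) w=1 -- no cycle. Running total: 1
Add edge (1,5) w=2 -- no cycle. Running total: 3
Add edge (1,4) w=6 -- no cycle. Running total: 9
Add edge (2,3) w=6 -- no cycle. Running total: 15

MST edges: (3,4,w=1), (1,5,w=2), (1,4,w=6), (2,3,w=6)
Total MST weight: 1 + 2 + 6 + 6 = 15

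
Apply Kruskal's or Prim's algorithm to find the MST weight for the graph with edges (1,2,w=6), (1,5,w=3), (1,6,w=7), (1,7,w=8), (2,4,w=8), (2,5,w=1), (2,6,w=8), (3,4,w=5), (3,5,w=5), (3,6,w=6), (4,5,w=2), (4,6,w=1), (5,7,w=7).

Apply Kruskal's algorithm (sort edges by weight, add if no cycle):

Sorted edges by weight:
  (2,5) w=1
  (4,6) w=1
  (4,5) w=2
  (1,5) w=3
  (3,5) w=5
  (3,4) w=5
  (1,2) w=6
  (3,6) w=6
  (1,6) w=7
  (5,7) w=7
  (1,7) w=8
  (2,4) w=8
  (2,6) w=8

Add edge (2,5) w=1 -- no cycle. Running total: 1
Add edge (4,6) w=1 -- no cycle. Running total: 2
Add edge (4,5) w=2 -- no cycle. Running total: 4
Add edge (1,5) w=3 -- no cycle. Running total: 7
Add edge (3,5) w=5 -- no cycle. Running total: 12
Skip edge (3,4) w=5 -- would create cycle
Skip edge (1,2) w=6 -- would create cycle
Skip edge (3,6) w=6 -- would create cycle
Skip edge (1,6) w=7 -- would create cycle
Add edge (5,7) w=7 -- no cycle. Running total: 19

MST edges: (2,5,w=1), (4,6,w=1), (4,5,w=2), (1,5,w=3), (3,5,w=5), (5,7,w=7)
Total MST weight: 1 + 1 + 2 + 3 + 5 + 7 = 19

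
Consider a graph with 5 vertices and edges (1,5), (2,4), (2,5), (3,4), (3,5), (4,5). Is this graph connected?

Step 1: Build adjacency list from edges:
  1: 5
  2: 4, 5
  3: 4, 5
  4: 2, 3, 5
  5: 1, 2, 3, 4

Step 2: Run BFS/DFS from vertex 1:
  Visited: {1, 5, 2, 3, 4}
  Reached 5 of 5 vertices

Step 3: All 5 vertices reached from vertex 1, so the graph is connected.
Answer: Yes, the graph is connected.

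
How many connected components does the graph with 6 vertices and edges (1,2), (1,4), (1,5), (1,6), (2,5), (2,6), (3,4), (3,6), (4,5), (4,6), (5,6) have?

Step 1: Build adjacency list from edges:
  1: 2, 4, 5, 6
  2: 1, 5, 6
  3: 4, 6
  4: 1, 3, 5, 6
  5: 1, 2, 4, 6
  6: 1, 2, 3, 4, 5

Step 2: Run BFS/DFS from vertex 1:
  Visited: {1, 2, 4, 5, 6, 3}
  Reached 6 of 6 vertices

Step 3: All 6 vertices reached from vertex 1, so the graph is connected.
Number of connected components: 1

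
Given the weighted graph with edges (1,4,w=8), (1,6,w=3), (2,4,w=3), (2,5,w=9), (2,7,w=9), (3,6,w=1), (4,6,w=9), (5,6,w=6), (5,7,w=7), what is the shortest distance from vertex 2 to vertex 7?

Step 1: Build adjacency list with weights:
  1: 4(w=8), 6(w=3)
  2: 4(w=3), 5(w=9), 7(w=9)
  3: 6(w=1)
  4: 1(w=8), 2(w=3), 6(w=9)
  5: 2(w=9), 6(w=6), 7(w=7)
  6: 1(w=3), 3(w=1), 4(w=9), 5(w=6)
  7: 2(w=9), 5(w=7)

Step 2: Apply Dijkstra's algorithm from vertex 2:
  Visit vertex 2 (distance=0)
    Update dist[4] = 3
    Update dist[5] = 9
    Update dist[7] = 9
  Visit vertex 4 (distance=3)
    Update dist[1] = 11
    Update dist[6] = 12
  Visit vertex 5 (distance=9)
  Visit vertex 7 (distance=9)

Step 3: Shortest path: 2 -> 7
Total weight: 9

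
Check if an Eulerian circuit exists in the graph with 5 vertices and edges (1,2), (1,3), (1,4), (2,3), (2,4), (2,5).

Step 1: Find the degree of each vertex:
  deg(1) = 3
  deg(2) = 4
  deg(3) = 2
  deg(4) = 2
  deg(5) = 1

Step 2: Count vertices with odd degree:
  Odd-degree vertices: 1, 5 (2 total)

Step 3: Apply Euler's theorem:
  - Eulerian circuit exists iff graph is connected and all vertices have even degree
  - Eulerian path exists iff graph is connected and has 0 or 2 odd-degree vertices

Graph is connected with exactly 2 odd-degree vertices (1, 5).
Eulerian path exists (starting and ending at the odd-degree vertices), but no Eulerian circuit.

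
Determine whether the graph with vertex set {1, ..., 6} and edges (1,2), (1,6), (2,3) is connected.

Step 1: Build adjacency list from edges:
  1: 2, 6
  2: 1, 3
  3: 2
  4: (none)
  5: (none)
  6: 1

Step 2: Run BFS/DFS from vertex 1:
  Visited: {1, 2, 6, 3}
  Reached 4 of 6 vertices

Step 3: Only 4 of 6 vertices reached. Graph is disconnected.
Connected components: {1, 2, 3, 6}, {4}, {5}
Answer: No, the graph is not connected (3 components).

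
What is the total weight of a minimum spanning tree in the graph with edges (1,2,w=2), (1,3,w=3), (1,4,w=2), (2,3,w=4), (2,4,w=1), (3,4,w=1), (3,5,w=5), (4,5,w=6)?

Apply Kruskal's algorithm (sort edges by weight, add if no cycle):

Sorted edges by weight:
  (2,4) w=1
  (3,4) w=1
  (1,2) w=2
  (1,4) w=2
  (1,3) w=3
  (2,3) w=4
  (3,5) w=5
  (4,5) w=6

Add edge (2,4) w=1 -- no cycle. Running total: 1
Add edge (3,4) w=1 -- no cycle. Running total: 2
Add edge (1,2) w=2 -- no cycle. Running total: 4
Skip edge (1,4) w=2 -- would create cycle
Skip edge (1,3) w=3 -- would create cycle
Skip edge (2,3) w=4 -- would create cycle
Add edge (3,5) w=5 -- no cycle. Running total: 9

MST edges: (2,4,w=1), (3,4,w=1), (1,2,w=2), (3,5,w=5)
Total MST weight: 1 + 1 + 2 + 5 = 9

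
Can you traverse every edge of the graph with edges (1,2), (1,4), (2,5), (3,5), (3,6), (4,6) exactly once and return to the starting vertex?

Step 1: Find the degree of each vertex:
  deg(1) = 2
  deg(2) = 2
  deg(3) = 2
  deg(4) = 2
  deg(5) = 2
  deg(6) = 2

Step 2: Count vertices with odd degree:
  All vertices have even degree (0 odd-degree vertices)

Step 3: Apply Euler's theorem:
  - Eulerian circuit exists iff graph is connected and all vertices have even degree
  - Eulerian path exists iff graph is connected and has 0 or 2 odd-degree vertices

Graph is connected with 0 odd-degree vertices.
Both Eulerian circuit and Eulerian path exist.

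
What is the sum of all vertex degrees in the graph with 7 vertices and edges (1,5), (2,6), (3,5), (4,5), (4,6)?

Step 1: Count edges incident to each vertex:
  deg(1) = 1 (neighbors: 5)
  deg(2) = 1 (neighbors: 6)
  deg(3) = 1 (neighbors: 5)
  deg(4) = 2 (neighbors: 5, 6)
  deg(5) = 3 (neighbors: 1, 3, 4)
  deg(6) = 2 (neighbors: 2, 4)
  deg(7) = 0 (neighbors: none)

Step 2: Sum all degrees:
  1 + 1 + 1 + 2 + 3 + 2 + 0 = 10

Verification: sum of degrees = 2 * |E| = 2 * 5 = 10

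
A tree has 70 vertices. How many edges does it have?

A tree on n vertices always has exactly n - 1 edges.
For n = 70: edges = 70 - 1 = 69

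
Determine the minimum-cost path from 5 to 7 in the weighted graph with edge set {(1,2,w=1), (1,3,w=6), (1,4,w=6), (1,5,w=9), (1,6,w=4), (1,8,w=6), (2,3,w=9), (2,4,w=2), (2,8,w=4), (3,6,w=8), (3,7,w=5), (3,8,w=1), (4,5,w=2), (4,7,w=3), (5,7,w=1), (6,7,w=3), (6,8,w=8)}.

Step 1: Build adjacency list with weights:
  1: 2(w=1), 3(w=6), 4(w=6), 5(w=9), 6(w=4), 8(w=6)
  2: 1(w=1), 3(w=9), 4(w=2), 8(w=4)
  3: 1(w=6), 2(w=9), 6(w=8), 7(w=5), 8(w=1)
  4: 1(w=6), 2(w=2), 5(w=2), 7(w=3)
  5: 1(w=9), 4(w=2), 7(w=1)
  6: 1(w=4), 3(w=8), 7(w=3), 8(w=8)
  7: 3(w=5), 4(w=3), 5(w=1), 6(w=3)
  8: 1(w=6), 2(w=4), 3(w=1), 6(w=8)

Step 2: Apply Dijkstra's algorithm from vertex 5:
  Visit vertex 5 (distance=0)
    Update dist[1] = 9
    Update dist[4] = 2
    Update dist[7] = 1
  Visit vertex 7 (distance=1)
    Update dist[3] = 6
    Update dist[6] = 4

Step 3: Shortest path: 5 -> 7
Total weight: 1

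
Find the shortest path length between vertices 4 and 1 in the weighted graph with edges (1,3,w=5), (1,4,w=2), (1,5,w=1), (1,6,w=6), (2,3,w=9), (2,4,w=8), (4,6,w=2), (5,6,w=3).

Step 1: Build adjacency list with weights:
  1: 3(w=5), 4(w=2), 5(w=1), 6(w=6)
  2: 3(w=9), 4(w=8)
  3: 1(w=5), 2(w=9)
  4: 1(w=2), 2(w=8), 6(w=2)
  5: 1(w=1), 6(w=3)
  6: 1(w=6), 4(w=2), 5(w=3)

Step 2: Apply Dijkstra's algorithm from vertex 4:
  Visit vertex 4 (distance=0)
    Update dist[1] = 2
    Update dist[2] = 8
    Update dist[6] = 2
  Visit vertex 1 (distance=2)
    Update dist[3] = 7
    Update dist[5] = 3

Step 3: Shortest path: 4 -> 1
Total weight: 2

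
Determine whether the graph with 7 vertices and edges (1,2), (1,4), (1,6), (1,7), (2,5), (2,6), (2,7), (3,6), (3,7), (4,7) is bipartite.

Step 1: Attempt 2-coloring using BFS:
  Start at vertex 1, assign color 0
  Color vertex 2 with color 1 (neighbor of 1)
  Color vertex 4 with color 1 (neighbor of 1)
  Color vertex 6 with color 1 (neighbor of 1)
  Color vertex 7 with color 1 (neighbor of 1)
  Color vertex 5 with color 0 (neighbor of 2)

Step 2: Conflict found! Vertices 2 and 6 are adjacent but have the same color.
This means the graph contains an odd cycle.

The graph is NOT bipartite.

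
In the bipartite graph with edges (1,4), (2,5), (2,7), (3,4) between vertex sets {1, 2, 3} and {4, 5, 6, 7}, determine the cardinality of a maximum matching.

Step 1: List the neighbors of each left vertex:
  1: 4
  2: 5, 7
  3: 4

Step 2: Greedily match left vertices, then look for augmenting paths:
  Match 1 -- 4
  Match 2 -- 5
  No augmenting path remains.

Step 3: Verify this is maximum:
  Matching has size 2. The vertex set {2, 4} covers every edge and has size 2; any matching has at most one edge per cover vertex, so 2 is maximum (König's theorem).

Maximum matching: {(1,4), (2,5)}
Size: 2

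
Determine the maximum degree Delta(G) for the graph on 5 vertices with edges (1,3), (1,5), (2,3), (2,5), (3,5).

Step 1: Count edges incident to each vertex:
  deg(1) = 2 (neighbors: 3, 5)
  deg(2) = 2 (neighbors: 3, 5)
  deg(3) = 3 (neighbors: 1, 2, 5)
  deg(4) = 0 (neighbors: none)
  deg(5) = 3 (neighbors: 1, 2, 3)

Step 2: Find maximum:
  max(2, 2, 3, 0, 3) = 3 (vertex 3)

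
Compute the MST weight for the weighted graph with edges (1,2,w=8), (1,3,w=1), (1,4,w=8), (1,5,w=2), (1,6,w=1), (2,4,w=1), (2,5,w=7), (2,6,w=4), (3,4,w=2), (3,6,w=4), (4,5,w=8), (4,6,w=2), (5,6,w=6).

Apply Kruskal's algorithm (sort edges by weight, add if no cycle):

Sorted edges by weight:
  (1,3) w=1
  (1,6) w=1
  (2,4) w=1
  (1,5) w=2
  (3,4) w=2
  (4,6) w=2
  (2,6) w=4
  (3,6) w=4
  (5,6) w=6
  (2,5) w=7
  (1,2) w=8
  (1,4) w=8
  (4,5) w=8

Add edge (1,3) w=1 -- no cycle. Running total: 1
Add edge (1,6) w=1 -- no cycle. Running total: 2
Add edge (2,4) w=1 -- no cycle. Running total: 3
Add edge (1,5) w=2 -- no cycle. Running total: 5
Add edge (3,4) w=2 -- no cycle. Running total: 7

MST edges: (1,3,w=1), (1,6,w=1), (2,4,w=1), (1,5,w=2), (3,4,w=2)
Total MST weight: 1 + 1 + 1 + 2 + 2 = 7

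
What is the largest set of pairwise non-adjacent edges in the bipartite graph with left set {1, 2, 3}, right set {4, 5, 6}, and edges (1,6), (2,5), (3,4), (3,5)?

Step 1: List the neighbors of each left vertex:
  1: 6
  2: 5
  3: 4, 5

Step 2: Greedily match left vertices, then look for augmenting paths:
  Match 1 -- 6
  Match 2 -- 5
  Match 3 -- 4
  No augmenting path remains.

Step 3: Verify this is maximum:
  Matching size 3 = min(|L|, |R|) = min(3, 3), which is an upper bound, so this matching is maximum.

Maximum matching: {(1,6), (2,5), (3,4)}
Size: 3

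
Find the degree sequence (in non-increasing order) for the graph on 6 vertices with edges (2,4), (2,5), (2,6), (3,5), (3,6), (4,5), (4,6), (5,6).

Step 1: Count edges incident to each vertex:
  deg(1) = 0 (neighbors: none)
  deg(2) = 3 (neighbors: 4, 5, 6)
  deg(3) = 2 (neighbors: 5, 6)
  deg(4) = 3 (neighbors: 2, 5, 6)
  deg(5) = 4 (neighbors: 2, 3, 4, 6)
  deg(6) = 4 (neighbors: 2, 3, 4, 5)

Step 2: Sort degrees in non-increasing order:
  Degrees: [0, 3, 2, 3, 4, 4] -> sorted: [4, 4, 3, 3, 2, 0]

Degree sequence: [4, 4, 3, 3, 2, 0]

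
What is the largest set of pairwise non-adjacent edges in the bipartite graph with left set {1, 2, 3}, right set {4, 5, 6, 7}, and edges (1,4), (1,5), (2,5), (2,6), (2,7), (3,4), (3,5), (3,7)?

Step 1: List the neighbors of each left vertex:
  1: 4, 5
  2: 5, 6, 7
  3: 4, 5, 7

Step 2: Greedily match left vertices, then look for augmenting paths:
  Match 1 -- 4
  Match 2 -- 5
  Match 3 -- 7
  No augmenting path remains.

Step 3: Verify this is maximum:
  Matching size 3 = min(|L|, |R|) = min(3, 4), which is an upper bound, so this matching is maximum.

Maximum matching: {(1,4), (2,5), (3,7)}
Size: 3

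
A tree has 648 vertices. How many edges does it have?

A tree on n vertices always has exactly n - 1 edges.
For n = 648: edges = 648 - 1 = 647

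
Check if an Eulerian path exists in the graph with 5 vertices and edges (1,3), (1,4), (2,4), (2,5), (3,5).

Step 1: Find the degree of each vertex:
  deg(1) = 2
  deg(2) = 2
  deg(3) = 2
  deg(4) = 2
  deg(5) = 2

Step 2: Count vertices with odd degree:
  All vertices have even degree (0 odd-degree vertices)

Step 3: Apply Euler's theorem:
  - Eulerian circuit exists iff graph is connected and all vertices have even degree
  - Eulerian path exists iff graph is connected and has 0 or 2 odd-degree vertices

Graph is connected with 0 odd-degree vertices.
Both Eulerian circuit and Eulerian path exist.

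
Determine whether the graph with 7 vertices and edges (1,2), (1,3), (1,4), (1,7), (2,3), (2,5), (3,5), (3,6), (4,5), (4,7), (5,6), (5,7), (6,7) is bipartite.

Step 1: Attempt 2-coloring using BFS:
  Start at vertex 1, assign color 0
  Color vertex 2 with color 1 (neighbor of 1)
  Color vertex 3 with color 1 (neighbor of 1)
  Color vertex 4 with color 1 (neighbor of 1)
  Color vertex 7 with color 1 (neighbor of 1)

Step 2: Conflict found! Vertices 2 and 3 are adjacent but have the same color.
This means the graph contains an odd cycle.

The graph is NOT bipartite.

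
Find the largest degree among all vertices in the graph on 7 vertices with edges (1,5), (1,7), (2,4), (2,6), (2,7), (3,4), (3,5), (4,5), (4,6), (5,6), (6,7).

Step 1: Count edges incident to each vertex:
  deg(1) = 2 (neighbors: 5, 7)
  deg(2) = 3 (neighbors: 4, 6, 7)
  deg(3) = 2 (neighbors: 4, 5)
  deg(4) = 4 (neighbors: 2, 3, 5, 6)
  deg(5) = 4 (neighbors: 1, 3, 4, 6)
  deg(6) = 4 (neighbors: 2, 4, 5, 7)
  deg(7) = 3 (neighbors: 1, 2, 6)

Step 2: Find maximum:
  max(2, 3, 2, 4, 4, 4, 3) = 4 (vertex 4)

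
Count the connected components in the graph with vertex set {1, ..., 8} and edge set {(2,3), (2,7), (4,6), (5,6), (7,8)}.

Step 1: Build adjacency list from edges:
  1: (none)
  2: 3, 7
  3: 2
  4: 6
  5: 6
  6: 4, 5
  7: 2, 8
  8: 7

Step 2: Run BFS/DFS from vertex 1:
  Visited: {1}
  Reached 1 of 8 vertices

Step 3: Only 1 of 8 vertices reached. Graph is disconnected.
Connected components: {1}, {2, 3, 7, 8}, {4, 5, 6}
Number of connected components: 3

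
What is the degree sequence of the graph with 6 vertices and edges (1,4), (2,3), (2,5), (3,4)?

Step 1: Count edges incident to each vertex:
  deg(1) = 1 (neighbors: 4)
  deg(2) = 2 (neighbors: 3, 5)
  deg(3) = 2 (neighbors: 2, 4)
  deg(4) = 2 (neighbors: 1, 3)
  deg(5) = 1 (neighbors: 2)
  deg(6) = 0 (neighbors: none)

Step 2: Sort degrees in non-increasing order:
  Degrees: [1, 2, 2, 2, 1, 0] -> sorted: [2, 2, 2, 1, 1, 0]

Degree sequence: [2, 2, 2, 1, 1, 0]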